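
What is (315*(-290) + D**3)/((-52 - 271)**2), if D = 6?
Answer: -91134/104329 ≈ -0.87352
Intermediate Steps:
(315*(-290) + D**3)/((-52 - 271)**2) = (315*(-290) + 6**3)/((-52 - 271)**2) = (-91350 + 216)/((-323)**2) = -91134/104329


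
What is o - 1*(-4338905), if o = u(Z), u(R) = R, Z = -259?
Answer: 4338646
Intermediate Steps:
o = -259
o - 1*(-4338905) = -259 - 1*(-4338905) = -259 + 4338905 = 4338646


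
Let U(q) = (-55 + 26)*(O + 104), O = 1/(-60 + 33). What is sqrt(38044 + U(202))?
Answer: sqrt(2837355)/9 ≈ 187.16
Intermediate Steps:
O = -1/27 (O = 1/(-27) = -1/27 ≈ -0.037037)
U(q) = -81403/27 (U(q) = (-55 + 26)*(-1/27 + 104) = -29*2807/27 = -81403/27)
sqrt(38044 + U(202)) = sqrt(38044 - 81403/27) = sqrt(945785/27) = sqrt(2837355)/9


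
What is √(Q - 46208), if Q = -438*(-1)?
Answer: I*√45770 ≈ 213.94*I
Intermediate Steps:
Q = 438
√(Q - 46208) = √(438 - 46208) = √(-45770) = I*√45770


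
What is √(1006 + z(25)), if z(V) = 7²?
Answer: √1055 ≈ 32.481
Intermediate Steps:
z(V) = 49
√(1006 + z(25)) = √(1006 + 49) = √1055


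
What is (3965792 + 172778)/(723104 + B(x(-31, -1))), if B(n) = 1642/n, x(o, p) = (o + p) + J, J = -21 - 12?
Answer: 134503525/23500059 ≈ 5.7235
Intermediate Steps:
J = -33
x(o, p) = -33 + o + p (x(o, p) = (o + p) - 33 = -33 + o + p)
(3965792 + 172778)/(723104 + B(x(-31, -1))) = (3965792 + 172778)/(723104 + 1642/(-33 - 31 - 1)) = 4138570/(723104 + 1642/(-65)) = 4138570/(723104 + 1642*(-1/65)) = 4138570/(723104 - 1642/65) = 4138570/(47000118/65) = 4138570*(65/47000118) = 134503525/23500059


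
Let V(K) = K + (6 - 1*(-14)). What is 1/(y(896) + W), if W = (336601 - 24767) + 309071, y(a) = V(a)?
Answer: 1/621821 ≈ 1.6082e-6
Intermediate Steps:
V(K) = 20 + K (V(K) = K + (6 + 14) = K + 20 = 20 + K)
y(a) = 20 + a
W = 620905 (W = 311834 + 309071 = 620905)
1/(y(896) + W) = 1/((20 + 896) + 620905) = 1/(916 + 620905) = 1/621821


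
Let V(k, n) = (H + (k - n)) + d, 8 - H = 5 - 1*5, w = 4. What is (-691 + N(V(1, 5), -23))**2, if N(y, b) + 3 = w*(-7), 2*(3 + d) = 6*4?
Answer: 521284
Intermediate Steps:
d = 9 (d = -3 + (6*4)/2 = -3 + (1/2)*24 = -3 + 12 = 9)
H = 8 (H = 8 - (5 - 1*5) = 8 - (5 - 5) = 8 - 1*0 = 8 + 0 = 8)
V(k, n) = 17 + k - n (V(k, n) = (8 + (k - n)) + 9 = (8 + k - n) + 9 = 17 + k - n)
N(y, b) = -31 (N(y, b) = -3 + 4*(-7) = -3 - 28 = -31)
(-691 + N(V(1, 5), -23))**2 = (-691 - 31)**2 = (-722)**2 = 521284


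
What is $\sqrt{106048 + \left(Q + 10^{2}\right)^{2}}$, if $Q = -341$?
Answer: $\sqrt{164129} \approx 405.13$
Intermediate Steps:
$\sqrt{106048 + \left(Q + 10^{2}\right)^{2}} = \sqrt{106048 + \left(-341 + 10^{2}\right)^{2}} = \sqrt{106048 + \left(-341 + 100\right)^{2}} = \sqrt{106048 + \left(-241\right)^{2}} = \sqrt{106048 + 58081} = \sqrt{164129}$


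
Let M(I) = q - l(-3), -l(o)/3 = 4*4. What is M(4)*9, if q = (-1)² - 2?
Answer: 423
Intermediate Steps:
l(o) = -48 (l(o) = -12*4 = -3*16 = -48)
q = -1 (q = 1 - 2 = -1)
M(I) = 47 (M(I) = -1 - 1*(-48) = -1 + 48 = 47)
M(4)*9 = 47*9 = 423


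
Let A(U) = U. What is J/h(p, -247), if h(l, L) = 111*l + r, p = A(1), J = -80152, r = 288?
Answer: -80152/399 ≈ -200.88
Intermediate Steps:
p = 1
h(l, L) = 288 + 111*l (h(l, L) = 111*l + 288 = 288 + 111*l)
J/h(p, -247) = -80152/(288 + 111*1) = -80152/(288 + 111) = -80152/399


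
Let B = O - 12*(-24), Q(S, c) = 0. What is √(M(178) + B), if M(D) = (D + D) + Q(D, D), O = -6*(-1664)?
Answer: 2*√2657 ≈ 103.09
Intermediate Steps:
O = 9984
B = 10272 (B = 9984 - 12*(-24) = 9984 - (-288) = 9984 - 1*(-288) = 9984 + 288 = 10272)
M(D) = 2*D (M(D) = (D + D) + 0 = 2*D + 0 = 2*D)
√(M(178) + B) = √(2*178 + 10272) = √(356 + 10272) = √10628 = 2*√2657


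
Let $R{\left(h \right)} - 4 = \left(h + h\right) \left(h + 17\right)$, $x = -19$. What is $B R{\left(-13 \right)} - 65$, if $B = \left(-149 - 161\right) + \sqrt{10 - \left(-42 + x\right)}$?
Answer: $30935 - 100 \sqrt{71} \approx 30092.0$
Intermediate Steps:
$R{\left(h \right)} = 4 + 2 h \left(17 + h\right)$ ($R{\left(h \right)} = 4 + \left(h + h\right) \left(h + 17\right) = 4 + 2 h \left(17 + h\right)$)
$B = -310 + \sqrt{71}$ ($B = \left(-149 - 161\right) + \sqrt{10 + \left(42 - -19\right)} = -310 + \sqrt{10 + \left(42 + 19\right)} = -310 + \sqrt{10 + 61} = -310 + \sqrt{71} \approx -301.57$)
$B R{\left(-13 \right)} - 65 = \left(-310 + \sqrt{71}\right) \left(4 + 2 \left(-13\right)^{2} + 34 \left(-13\right)\right) - 65 = \left(-310 + \sqrt{71}\right) \left(4 + 2 \cdot 169 - 442\right) - 65 = \left(-310 + \sqrt{71}\right) \left(4 + 338 - 442\right) - 65 = \left(-310 + \sqrt{71}\right) \left(-100\right) - 65 = \left(31000 - 100 \sqrt{71}\right) - 65 = 30935 - 100 \sqrt{71}$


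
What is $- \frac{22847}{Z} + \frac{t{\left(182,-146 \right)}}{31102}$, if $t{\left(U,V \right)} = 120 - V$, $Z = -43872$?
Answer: $\frac{361128673}{682253472} \approx 0.52932$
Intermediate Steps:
$- \frac{22847}{Z} + \frac{t{\left(182,-146 \right)}}{31102} = - \frac{22847}{-43872} + \frac{120 - -146}{31102} = \left(-22847\right) \left(- \frac{1}{43872}\right) + \left(120 + 146\right) \frac{1}{31102} = \frac{22847}{43872} + 266 \cdot \frac{1}{31102} = \frac{22847}{43872} + \frac{133}{15551} = \frac{361128673}{682253472}$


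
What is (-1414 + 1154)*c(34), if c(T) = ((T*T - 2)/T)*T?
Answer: -300040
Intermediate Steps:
c(T) = -2 + T² (c(T) = ((T² - 2)/T)*T = ((-2 + T²)/T)*T = -2 + T²)
(-1414 + 1154)*c(34) = (-1414 + 1154)*(-2 + 34²) = -260*(-2 + 1156) = -260*1154 = -300040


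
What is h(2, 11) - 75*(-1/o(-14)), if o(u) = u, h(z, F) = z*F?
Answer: 233/14 ≈ 16.643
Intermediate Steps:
h(z, F) = F*z
h(2, 11) - 75*(-1/o(-14)) = 11*2 - 75/((-1*(-14))) = 22 - 75/14 = 233/14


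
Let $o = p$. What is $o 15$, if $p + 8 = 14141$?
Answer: $211995$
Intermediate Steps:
$p = 14133$ ($p = -8 + 14141 = 14133$)
$o = 14133$
$o 15 = 14133 \cdot 15 = 211995$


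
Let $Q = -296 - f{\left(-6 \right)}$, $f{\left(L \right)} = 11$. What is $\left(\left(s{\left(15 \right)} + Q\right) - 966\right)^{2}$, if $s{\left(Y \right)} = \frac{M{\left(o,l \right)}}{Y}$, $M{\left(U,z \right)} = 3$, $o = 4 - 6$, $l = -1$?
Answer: $\frac{40500496}{25} \approx 1.62 \cdot 10^{6}$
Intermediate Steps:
$o = -2$ ($o = 4 - 6 = -2$)
$s{\left(Y \right)} = \frac{3}{Y}$
$Q = -307$ ($Q = -296 - 11 = -307$)
$\left(\left(s{\left(15 \right)} + Q\right) - 966\right)^{2} = \left(\left(\frac{3}{15} - 307\right) - 966\right)^{2} = \left(\left(3 \cdot \frac{1}{15} - 307\right) - 966\right)^{2} = \left(\left(\frac{1}{5} - 307\right) - 966\right)^{2} = \left(- \frac{1534}{5} - 966\right)^{2} = \left(- \frac{6364}{5}\right)^{2} = \frac{40500496}{25}$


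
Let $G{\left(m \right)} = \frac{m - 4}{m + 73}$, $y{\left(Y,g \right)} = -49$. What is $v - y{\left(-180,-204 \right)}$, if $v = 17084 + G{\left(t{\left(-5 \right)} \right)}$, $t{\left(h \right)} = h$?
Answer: $\frac{1165035}{68} \approx 17133.0$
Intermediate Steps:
$G{\left(m \right)} = \frac{-4 + m}{73 + m}$
$v = \frac{1161703}{68}$ ($v = 17084 + \frac{-4 - 5}{73 - 5} = 17084 + \frac{1}{68} \left(-9\right) = 17084 - \frac{9}{68} = \frac{1161703}{68} \approx 17084.0$)
$v - y{\left(-180,-204 \right)} = \frac{1161703}{68} - -49 = \frac{1161703}{68} + 49 = \frac{1165035}{68}$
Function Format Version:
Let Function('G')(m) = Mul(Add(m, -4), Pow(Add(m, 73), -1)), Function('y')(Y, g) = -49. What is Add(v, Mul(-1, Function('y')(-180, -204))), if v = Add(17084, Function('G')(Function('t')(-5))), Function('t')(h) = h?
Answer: Rational(1165035, 68) ≈ 17133.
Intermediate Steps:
Function('G')(m) = Mul(Pow(Add(73, m), -1), Add(-4, m)) (Function('G')(m) = Mul(Add(-4, m), Pow(Add(73, m), -1)) = Mul(Pow(Add(73, m), -1), Add(-4, m)))
v = Rational(1161703, 68) (v = Add(17084, Mul(Pow(Add(73, -5), -1), Add(-4, -5))) = Add(17084, Mul(Pow(68, -1), -9)) = Add(17084, Mul(Rational(1, 68), -9)) = Add(17084, Rational(-9, 68)) = Rational(1161703, 68) ≈ 17084.)
Add(v, Mul(-1, Function('y')(-180, -204))) = Add(Rational(1161703, 68), Mul(-1, -49)) = Add(Rational(1161703, 68), 49) = Rational(1165035, 68)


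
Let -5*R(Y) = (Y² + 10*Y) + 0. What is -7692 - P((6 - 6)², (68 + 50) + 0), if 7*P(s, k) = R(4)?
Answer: -38452/5 ≈ -7690.4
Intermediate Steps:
R(Y) = -2*Y - Y²/5 (R(Y) = -((Y² + 10*Y) + 0)/5 = -(Y² + 10*Y)/5 = -2*Y - Y²/5)
P(s, k) = -8/5 (P(s, k) = (-⅕*4*(10 + 4))/7 = (-⅕*4*14)/7 = (⅐)*(-56/5) = -8/5)
-7692 - P((6 - 6)², (68 + 50) + 0) = -7692 - 1*(-8/5) = -7692 + 8/5 = -38452/5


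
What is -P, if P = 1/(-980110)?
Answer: 1/980110 ≈ 1.0203e-6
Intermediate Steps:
P = -1/980110 ≈ -1.0203e-6
-P = -1*(-1/980110) = 1/980110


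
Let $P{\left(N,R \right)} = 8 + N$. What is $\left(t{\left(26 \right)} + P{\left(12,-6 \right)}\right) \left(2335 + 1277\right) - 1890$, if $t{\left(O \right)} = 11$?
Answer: $110082$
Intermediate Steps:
$\left(t{\left(26 \right)} + P{\left(12,-6 \right)}\right) \left(2335 + 1277\right) - 1890 = \left(11 + \left(8 + 12\right)\right) \left(2335 + 1277\right) - 1890 = \left(11 + 20\right) 3612 - 1890 = 31 \cdot 3612 - 1890 = 111972 - 1890 = 110082$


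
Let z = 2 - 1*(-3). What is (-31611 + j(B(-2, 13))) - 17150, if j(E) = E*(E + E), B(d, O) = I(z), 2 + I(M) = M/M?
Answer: -48759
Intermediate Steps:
z = 5 (z = 2 + 3 = 5)
I(M) = -1 (I(M) = -2 + M/M = -2 + 1 = -1)
B(d, O) = -1
j(E) = 2*E² (j(E) = E*(2*E) = 2*E²)
(-31611 + j(B(-2, 13))) - 17150 = (-31611 + 2*(-1)²) - 17150 = (-31611 + 2*1) - 17150 = (-31611 + 2) - 17150 = -31609 - 17150 = -48759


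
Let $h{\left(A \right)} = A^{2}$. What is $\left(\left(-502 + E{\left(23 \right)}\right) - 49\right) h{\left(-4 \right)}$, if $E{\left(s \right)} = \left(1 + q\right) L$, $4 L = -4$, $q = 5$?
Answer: $-8912$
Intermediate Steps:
$L = -1$ ($L = \frac{1}{4} \left(-4\right) = -1$)
$E{\left(s \right)} = -6$ ($E{\left(s \right)} = \left(1 + 5\right) \left(-1\right) = 6 \left(-1\right) = -6$)
$\left(\left(-502 + E{\left(23 \right)}\right) - 49\right) h{\left(-4 \right)} = \left(\left(-502 - 6\right) - 49\right) \left(-4\right)^{2} = \left(-508 - 49\right) 16 = \left(-557\right) 16 = -8912$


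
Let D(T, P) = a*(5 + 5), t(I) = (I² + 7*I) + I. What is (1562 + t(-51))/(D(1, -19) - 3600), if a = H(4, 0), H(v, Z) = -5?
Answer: -751/730 ≈ -1.0288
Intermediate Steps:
a = -5
t(I) = I² + 8*I
D(T, P) = -50 (D(T, P) = -5*(5 + 5) = -5*10 = -50)
(1562 + t(-51))/(D(1, -19) - 3600) = (1562 - 51*(8 - 51))/(-50 - 3600) = (1562 - 51*(-43))/(-3650) = (1562 + 2193)*(-1/3650) = 3755*(-1/3650) = -751/730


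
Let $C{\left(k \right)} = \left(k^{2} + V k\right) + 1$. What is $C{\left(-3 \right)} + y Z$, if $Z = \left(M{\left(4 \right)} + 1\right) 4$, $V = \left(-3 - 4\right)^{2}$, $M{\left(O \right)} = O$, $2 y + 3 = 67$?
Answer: $503$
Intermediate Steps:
$y = 32$ ($y = - \frac{3}{2} + \frac{1}{2} \cdot 67 = - \frac{3}{2} + \frac{67}{2} = 32$)
$V = 49$ ($V = \left(-7\right)^{2} = 49$)
$C{\left(k \right)} = 1 + k^{2} + 49 k$ ($C{\left(k \right)} = \left(k^{2} + 49 k\right) + 1 = 1 + k^{2} + 49 k$)
$Z = 20$ ($Z = \left(4 + 1\right) 4 = 5 \cdot 4 = 20$)
$C{\left(-3 \right)} + y Z = \left(1 + \left(-3\right)^{2} + 49 \left(-3\right)\right) + 32 \cdot 20 = \left(1 + 9 - 147\right) + 640 = -137 + 640 = 503$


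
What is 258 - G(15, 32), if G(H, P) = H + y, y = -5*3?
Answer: 258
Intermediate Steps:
y = -15
G(H, P) = -15 + H (G(H, P) = H - 15 = -15 + H)
258 - G(15, 32) = 258 - (-15 + 15) = 258 - 1*0 = 258 + 0 = 258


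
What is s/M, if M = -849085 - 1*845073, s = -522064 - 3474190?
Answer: 1998127/847079 ≈ 2.3588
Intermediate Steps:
s = -3996254
M = -1694158 (M = -849085 - 845073 = -1694158)
s/M = -3996254/(-1694158) = -3996254*(-1/1694158) = 1998127/847079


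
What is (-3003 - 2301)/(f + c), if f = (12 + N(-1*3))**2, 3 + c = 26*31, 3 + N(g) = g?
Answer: -5304/839 ≈ -6.3218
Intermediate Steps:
N(g) = -3 + g
c = 803 (c = -3 + 26*31 = -3 + 806 = 803)
f = 36 (f = (12 + (-3 - 1*3))**2 = (12 + (-3 - 3))**2 = (12 - 6)**2 = 6**2 = 36)
(-3003 - 2301)/(f + c) = (-3003 - 2301)/(36 + 803) = -5304/839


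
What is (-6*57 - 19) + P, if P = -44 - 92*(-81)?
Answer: 7047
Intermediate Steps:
P = 7408 (P = -44 + 7452 = 7408)
(-6*57 - 19) + P = (-6*57 - 19) + 7408 = (-342 - 19) + 7408 = -361 + 7408 = 7047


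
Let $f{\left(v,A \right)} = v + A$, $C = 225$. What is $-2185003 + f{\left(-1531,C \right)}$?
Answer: $-2186309$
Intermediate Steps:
$f{\left(v,A \right)} = A + v$
$-2185003 + f{\left(-1531,C \right)} = -2185003 + \left(225 - 1531\right) = -2185003 - 1306 = -2186309$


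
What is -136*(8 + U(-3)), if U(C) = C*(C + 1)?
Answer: -1904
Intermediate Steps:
U(C) = C*(1 + C)
-136*(8 + U(-3)) = -136*(8 - 3*(1 - 3)) = -136*(8 - 3*(-2)) = -136*(8 + 6) = -136*14 = -1904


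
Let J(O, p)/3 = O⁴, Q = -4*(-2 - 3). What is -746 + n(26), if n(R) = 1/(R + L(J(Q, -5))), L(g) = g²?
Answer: -171878400019395/230400000026 ≈ -746.00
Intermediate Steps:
Q = 20 (Q = -4*(-5) = 20)
J(O, p) = 3*O⁴
n(R) = 1/(230400000000 + R) (n(R) = 1/(R + (3*20⁴)²) = 1/(R + (3*160000)²) = 1/(R + 480000²) = 1/(R + 230400000000) = 1/(230400000000 + R))
-746 + n(26) = -746 + 1/(230400000000 + 26) = -746 + 1/230400000026 = -171878400019395/230400000026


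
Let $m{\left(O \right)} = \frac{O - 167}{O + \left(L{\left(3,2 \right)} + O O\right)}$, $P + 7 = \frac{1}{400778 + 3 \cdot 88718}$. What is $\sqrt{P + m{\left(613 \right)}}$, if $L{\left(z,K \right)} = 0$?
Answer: $\frac{i \sqrt{27562921179681701908171}}{62755300006} \approx 2.6455 i$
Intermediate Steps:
$P = - \frac{4668523}{666932}$ ($P = -7 + \frac{1}{400778 + 3 \cdot 88718} = -7 + \frac{1}{400778 + 266154} = -7 + \frac{1}{666932} = - \frac{4668523}{666932} \approx -7.0$)
$m{\left(O \right)} = \frac{-167 + O}{O + O^{2}}$ ($m{\left(O \right)} = \frac{O - 167}{O + \left(0 + O O\right)} = \frac{-167 + O}{O + \left(0 + O^{2}\right)} = \frac{-167 + O}{O + O^{2}}$)
$\sqrt{P + m{\left(613 \right)}} = \sqrt{- \frac{4668523}{666932} + \frac{-167 + 613}{613 \left(1 + 613\right)}} = \sqrt{- \frac{4668523}{666932} + \frac{1}{613} \cdot \frac{1}{614} \cdot 446} = \sqrt{- \frac{4668523}{666932} + \frac{223}{188191}} = \sqrt{- \frac{878425286057}{125510600012}} = \frac{i \sqrt{27562921179681701908171}}{62755300006}$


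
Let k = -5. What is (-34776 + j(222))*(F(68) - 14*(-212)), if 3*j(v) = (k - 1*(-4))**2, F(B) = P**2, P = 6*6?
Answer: -444850328/3 ≈ -1.4828e+8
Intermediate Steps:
P = 36
F(B) = 1296 (F(B) = 36**2 = 1296)
j(v) = 1/3 (j(v) = (-5 - 1*(-4))**2/3 = (-5 + 4)**2/3 = (1/3)*(-1)**2 = (1/3)*1 = 1/3)
(-34776 + j(222))*(F(68) - 14*(-212)) = (-34776 + 1/3)*(1296 - 14*(-212)) = -104327*(1296 + 2968)/3 = -104327/3*4264 = -444850328/3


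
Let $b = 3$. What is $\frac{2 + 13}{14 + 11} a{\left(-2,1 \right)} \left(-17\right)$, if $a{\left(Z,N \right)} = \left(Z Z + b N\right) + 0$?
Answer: $- \frac{357}{5} \approx -71.4$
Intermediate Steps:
$a{\left(Z,N \right)} = Z^{2} + 3 N$ ($a{\left(Z,N \right)} = \left(Z Z + 3 N\right) + 0 = \left(Z^{2} + 3 N\right) + 0 = Z^{2} + 3 N$)
$\frac{2 + 13}{14 + 11} a{\left(-2,1 \right)} \left(-17\right) = \frac{2 + 13}{14 + 11} \left(\left(-2\right)^{2} + 3 \cdot 1\right) \left(-17\right) = \frac{15}{25} \left(4 + 3\right) \left(-17\right) = 15 \cdot \frac{1}{25} \cdot 7 \left(-17\right) = \frac{3}{5} \cdot 7 \left(-17\right) = \frac{21}{5} \left(-17\right) = - \frac{357}{5}$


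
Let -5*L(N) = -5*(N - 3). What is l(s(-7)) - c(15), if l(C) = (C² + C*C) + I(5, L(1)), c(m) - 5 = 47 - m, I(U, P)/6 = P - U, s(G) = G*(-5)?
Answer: 2371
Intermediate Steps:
L(N) = -3 + N (L(N) = -(-1)*(N - 3) = -(-1)*(-3 + N) = -(15 - 5*N)/5 = -3 + N)
s(G) = -5*G
I(U, P) = -6*U + 6*P (I(U, P) = 6*(P - U) = -6*U + 6*P)
c(m) = 52 - m (c(m) = 5 + (47 - m) = 52 - m)
l(C) = -42 + 2*C² (l(C) = (C² + C*C) + (-6*5 + 6*(-3 + 1)) = (C² + C²) + (-30 + 6*(-2)) = 2*C² + (-30 - 12) = 2*C² - 42 = -42 + 2*C²)
l(s(-7)) - c(15) = (-42 + 2*(-5*(-7))²) - (52 - 1*15) = (-42 + 2*35²) - (52 - 15) = (-42 + 2*1225) - 1*37 = (-42 + 2450) - 37 = 2408 - 37 = 2371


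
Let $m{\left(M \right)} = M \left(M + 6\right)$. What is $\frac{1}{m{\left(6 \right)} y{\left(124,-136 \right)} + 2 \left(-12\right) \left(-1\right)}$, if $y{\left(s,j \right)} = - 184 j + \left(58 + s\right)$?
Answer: $\frac{1}{1814856} \approx 5.5101 \cdot 10^{-7}$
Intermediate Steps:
$y{\left(s,j \right)} = 58 + s - 184 j$
$m{\left(M \right)} = M \left(6 + M\right)$
$\frac{1}{m{\left(6 \right)} y{\left(124,-136 \right)} + 2 \left(-12\right) \left(-1\right)} = \frac{1}{6 \left(6 + 6\right) \left(58 + 124 - -25024\right) + 2 \left(-12\right) \left(-1\right)} = \frac{1}{6 \cdot 12 \left(58 + 124 + 25024\right) - -24} = \frac{1}{72 \cdot 25206 + 24} = \frac{1}{1814832 + 24} = \frac{1}{1814856}$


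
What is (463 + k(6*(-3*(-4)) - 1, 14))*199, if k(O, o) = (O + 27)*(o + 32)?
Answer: 989229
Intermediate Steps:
k(O, o) = (27 + O)*(32 + o)
(463 + k(6*(-3*(-4)) - 1, 14))*199 = (463 + (864 + 27*14 + 32*(6*(-3*(-4)) - 1) + (6*(-3*(-4)) - 1)*14))*199 = (463 + (864 + 378 + 32*(6*12 - 1) + (6*12 - 1)*14))*199 = (463 + (864 + 378 + 32*(72 - 1) + (72 - 1)*14))*199 = (463 + (864 + 378 + 32*71 + 71*14))*199 = (463 + (864 + 378 + 2272 + 994))*199 = (463 + 4508)*199 = 4971*199 = 989229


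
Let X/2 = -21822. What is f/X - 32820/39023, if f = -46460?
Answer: 95153125/425779953 ≈ 0.22348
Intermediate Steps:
X = -43644 (X = 2*(-21822) = -43644)
f/X - 32820/39023 = -46460/(-43644) - 32820/39023 = -46460*(-1/43644) - 32820*1/39023 = 11615/10911 - 32820/39023 = 95153125/425779953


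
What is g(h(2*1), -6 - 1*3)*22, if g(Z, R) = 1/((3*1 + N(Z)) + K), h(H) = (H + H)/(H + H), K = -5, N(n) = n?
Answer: -22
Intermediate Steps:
h(H) = 1 (h(H) = (2*H)/((2*H)) = (2*H)*(1/(2*H)) = 1)
g(Z, R) = 1/(-2 + Z) (g(Z, R) = 1/((3*1 + Z) - 5) = 1/((3 + Z) - 5) = 1/(-2 + Z))
g(h(2*1), -6 - 1*3)*22 = 22/(-2 + 1) = 22/(-1) = -1*22 = -22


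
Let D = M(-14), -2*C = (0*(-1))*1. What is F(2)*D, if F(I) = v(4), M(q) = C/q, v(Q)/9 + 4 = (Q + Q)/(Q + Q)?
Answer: 0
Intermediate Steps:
C = 0 (C = -0*(-1)/2 = -0 = -½*0 = 0)
v(Q) = -27 (v(Q) = -36 + 9*((Q + Q)/(Q + Q)) = -36 + 9*((2*Q)/((2*Q))) = -36 + 9*((2*Q)*(1/(2*Q))) = -36 + 9*1 = -36 + 9 = -27)
M(q) = 0 (M(q) = 0/q = 0)
D = 0
F(I) = -27
F(2)*D = -27*0 = 0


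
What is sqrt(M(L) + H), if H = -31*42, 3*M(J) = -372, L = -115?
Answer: I*sqrt(1426) ≈ 37.762*I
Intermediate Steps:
M(J) = -124 (M(J) = (1/3)*(-372) = -124)
H = -1302
sqrt(M(L) + H) = sqrt(-124 - 1302) = sqrt(-1426) = I*sqrt(1426)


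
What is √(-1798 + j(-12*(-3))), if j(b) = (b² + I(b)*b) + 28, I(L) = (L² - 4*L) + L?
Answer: √42294 ≈ 205.66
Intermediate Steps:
I(L) = L² - 3*L
j(b) = 28 + b² + b²*(-3 + b) (j(b) = (b² + (b*(-3 + b))*b) + 28 = (b² + b²*(-3 + b)) + 28 = 28 + b² + b²*(-3 + b))
√(-1798 + j(-12*(-3))) = √(-1798 + (28 + (-12*(-3))³ - 2*(-12*(-3))²)) = √(-1798 + (28 + 36³ - 2*36²)) = √(-1798 + (28 + 46656 - 2*1296)) = √(-1798 + (28 + 46656 - 2592)) = √(-1798 + 44092) = √42294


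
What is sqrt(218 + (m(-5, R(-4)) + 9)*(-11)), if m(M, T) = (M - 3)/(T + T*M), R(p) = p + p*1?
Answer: sqrt(487)/2 ≈ 11.034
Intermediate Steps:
R(p) = 2*p (R(p) = p + p = 2*p)
m(M, T) = (-3 + M)/(T + M*T)
sqrt(218 + (m(-5, R(-4)) + 9)*(-11)) = sqrt(218 + ((-3 - 5)/(((2*(-4)))*(1 - 5)) + 9)*(-11)) = sqrt(218 + (-8/(-8*(-4)) + 9)*(-11)) = sqrt(218 + (-1/8*(-1/4)*(-8) + 9)*(-11)) = sqrt(218 + (-1/4 + 9)*(-11)) = sqrt(218 + (35/4)*(-11)) = sqrt(218 - 385/4) = sqrt(487/4) = sqrt(487)/2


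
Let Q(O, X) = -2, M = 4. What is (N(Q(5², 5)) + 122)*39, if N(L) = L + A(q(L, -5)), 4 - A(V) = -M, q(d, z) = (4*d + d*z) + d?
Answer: 4992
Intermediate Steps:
q(d, z) = 5*d + d*z
A(V) = 8 (A(V) = 4 - (-1)*4 = 4 - 1*(-4) = 4 + 4 = 8)
N(L) = 8 + L (N(L) = L + 8 = 8 + L)
(N(Q(5², 5)) + 122)*39 = ((8 - 2) + 122)*39 = (6 + 122)*39 = 128*39 = 4992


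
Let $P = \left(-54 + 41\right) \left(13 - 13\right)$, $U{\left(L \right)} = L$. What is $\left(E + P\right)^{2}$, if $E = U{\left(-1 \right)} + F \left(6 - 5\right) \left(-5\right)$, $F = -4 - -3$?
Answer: $16$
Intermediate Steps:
$F = -1$ ($F = -4 + 3 = -1$)
$E = 4$ ($E = -1 - \left(6 - 5\right) \left(-5\right) = -1 - 1 \left(-5\right) = -1 - -5 = -1 + 5 = 4$)
$P = 0$ ($P = \left(-13\right) 0 = 0$)
$\left(E + P\right)^{2} = \left(4 + 0\right)^{2} = 4^{2} = 16$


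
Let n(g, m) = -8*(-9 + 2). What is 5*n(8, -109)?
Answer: 280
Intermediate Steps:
n(g, m) = 56 (n(g, m) = -8*(-7) = 56)
5*n(8, -109) = 5*56 = 280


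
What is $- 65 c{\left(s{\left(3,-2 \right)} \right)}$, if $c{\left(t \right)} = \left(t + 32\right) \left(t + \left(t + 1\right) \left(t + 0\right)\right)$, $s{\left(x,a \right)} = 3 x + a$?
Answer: $-159705$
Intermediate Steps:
$s{\left(x,a \right)} = a + 3 x$
$c{\left(t \right)} = \left(32 + t\right) \left(t + t \left(1 + t\right)\right)$ ($c{\left(t \right)} = \left(32 + t\right) \left(t + \left(1 + t\right) t\right) = \left(32 + t\right) \left(t + t \left(1 + t\right)\right)$)
$- 65 c{\left(s{\left(3,-2 \right)} \right)} = - 65 \left(-2 + 3 \cdot 3\right) \left(64 + \left(-2 + 3 \cdot 3\right)^{2} + 34 \left(-2 + 3 \cdot 3\right)\right) = - 65 \left(-2 + 9\right) \left(64 + \left(-2 + 9\right)^{2} + 34 \left(-2 + 9\right)\right) = - 65 \cdot 7 \left(64 + 7^{2} + 34 \cdot 7\right) = - 65 \cdot 7 \left(64 + 49 + 238\right) = - 65 \cdot 7 \cdot 351 = \left(-65\right) 2457 = -159705$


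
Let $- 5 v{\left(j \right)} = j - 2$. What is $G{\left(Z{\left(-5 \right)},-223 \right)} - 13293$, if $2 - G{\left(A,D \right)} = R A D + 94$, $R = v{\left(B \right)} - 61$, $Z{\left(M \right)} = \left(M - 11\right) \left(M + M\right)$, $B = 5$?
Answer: $-2211273$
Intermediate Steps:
$v{\left(j \right)} = \frac{2}{5} - \frac{j}{5}$ ($v{\left(j \right)} = - \frac{j - 2}{5} = - \frac{-2 + j}{5} = \frac{2}{5} - \frac{j}{5}$)
$Z{\left(M \right)} = 2 M \left(-11 + M\right)$ ($Z{\left(M \right)} = \left(-11 + M\right) 2 M = 2 M \left(-11 + M\right)$)
$R = - \frac{308}{5}$ ($R = \left(\frac{2}{5} - 1\right) - 61 = - \frac{3}{5} - 61 = - \frac{308}{5} \approx -61.6$)
$G{\left(A,D \right)} = -92 + \frac{308 A D}{5}$ ($G{\left(A,D \right)} = 2 - \left(- \frac{308 A}{5} D + 94\right) = 2 - \left(- \frac{308 A D}{5} + 94\right) = 2 - \left(94 - \frac{308 A D}{5}\right) = 2 + \left(-94 + \frac{308 A D}{5}\right) = -92 + \frac{308 A D}{5}$)
$G{\left(Z{\left(-5 \right)},-223 \right)} - 13293 = \left(-92 + \frac{308}{5} \cdot 2 \left(-5\right) \left(-11 - 5\right) \left(-223\right)\right) - 13293 = \left(-92 + \frac{308}{5} \cdot 2 \left(-5\right) \left(-16\right) \left(-223\right)\right) - 13293 = \left(-92 + \frac{308}{5} \cdot 160 \left(-223\right)\right) - 13293 = \left(-92 - 2197888\right) - 13293 = -2197980 - 13293 = -2211273$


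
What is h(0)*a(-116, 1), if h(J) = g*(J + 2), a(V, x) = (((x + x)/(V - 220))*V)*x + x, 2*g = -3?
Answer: -71/14 ≈ -5.0714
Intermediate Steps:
g = -3/2 (g = (½)*(-3) = -3/2 ≈ -1.5000)
a(V, x) = x + 2*V*x²/(-220 + V) (a(V, x) = (((2*x)/(-220 + V))*V)*x + x = ((2*x/(-220 + V))*V)*x + x = (2*V*x/(-220 + V))*x + x = 2*V*x²/(-220 + V) + x = x + 2*V*x²/(-220 + V))
h(J) = -3 - 3*J/2 (h(J) = -3*(J + 2)/2 = -3*(2 + J)/2 = -3 - 3*J/2)
h(0)*a(-116, 1) = (-3 - 3/2*0)*(1*(-220 - 116 + 2*(-116)*1)/(-220 - 116)) = (-3 + 0)*(1*(-220 - 116 - 232)/(-336)) = -3*(-1)*(-568)/336 = -3*71/42 = -71/14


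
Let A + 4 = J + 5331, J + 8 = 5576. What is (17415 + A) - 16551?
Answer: 11759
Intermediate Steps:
J = 5568 (J = -8 + 5576 = 5568)
A = 10895 (A = -4 + (5568 + 5331) = -4 + 10899 = 10895)
(17415 + A) - 16551 = (17415 + 10895) - 16551 = 28310 - 16551 = 11759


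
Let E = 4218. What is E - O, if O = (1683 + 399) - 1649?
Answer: 3785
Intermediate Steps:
O = 433 (O = 2082 - 1649 = 433)
E - O = 4218 - 1*433 = 4218 - 433 = 3785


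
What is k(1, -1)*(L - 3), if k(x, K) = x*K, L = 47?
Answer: -44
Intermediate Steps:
k(x, K) = K*x
k(1, -1)*(L - 3) = (-1*1)*(47 - 3) = -1*44 = -44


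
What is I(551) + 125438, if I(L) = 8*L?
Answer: 129846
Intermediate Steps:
I(551) + 125438 = 8*551 + 125438 = 4408 + 125438 = 129846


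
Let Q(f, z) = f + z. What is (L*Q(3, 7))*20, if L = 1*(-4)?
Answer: -800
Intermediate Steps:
L = -4
(L*Q(3, 7))*20 = -4*(3 + 7)*20 = -4*10*20 = -40*20 = -800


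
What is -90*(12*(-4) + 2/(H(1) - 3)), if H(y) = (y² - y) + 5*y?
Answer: 4230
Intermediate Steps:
H(y) = y² + 4*y
-90*(12*(-4) + 2/(H(1) - 3)) = -90*(12*(-4) + 2/(1*(4 + 1) - 3)) = -90*(-48 + 2/(1*5 - 3)) = -90*(-48 + 2/(5 - 3)) = -90*(-48 + 2/2) = -90*(-48 + (½)*2) = -90*(-48 + 1) = -90*(-47) = 4230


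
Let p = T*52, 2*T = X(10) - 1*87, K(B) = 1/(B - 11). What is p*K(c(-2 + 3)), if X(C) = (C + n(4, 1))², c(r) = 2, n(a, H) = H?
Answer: -884/9 ≈ -98.222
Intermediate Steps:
K(B) = 1/(-11 + B)
X(C) = (1 + C)² (X(C) = (C + 1)² = (1 + C)²)
T = 17 (T = ((1 + 10)² - 1*87)/2 = (11² - 87)/2 = (121 - 87)/2 = (½)*34 = 17)
p = 884 (p = 17*52 = 884)
p*K(c(-2 + 3)) = 884/(-11 + 2) = 884/(-9) = 884*(-⅑) = -884/9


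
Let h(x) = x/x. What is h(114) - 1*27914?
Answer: -27913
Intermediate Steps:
h(x) = 1
h(114) - 1*27914 = 1 - 1*27914 = 1 - 27914 = -27913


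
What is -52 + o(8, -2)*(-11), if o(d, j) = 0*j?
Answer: -52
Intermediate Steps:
o(d, j) = 0
-52 + o(8, -2)*(-11) = -52 + 0*(-11) = -52 + 0 = -52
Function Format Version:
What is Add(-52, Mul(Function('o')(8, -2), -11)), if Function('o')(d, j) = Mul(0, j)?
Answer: -52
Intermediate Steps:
Function('o')(d, j) = 0
Add(-52, Mul(Function('o')(8, -2), -11)) = Add(-52, Mul(0, -11)) = Add(-52, 0) = -52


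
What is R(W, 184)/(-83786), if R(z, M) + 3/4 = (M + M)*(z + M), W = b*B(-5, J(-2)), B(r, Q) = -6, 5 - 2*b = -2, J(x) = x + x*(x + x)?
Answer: -239933/335144 ≈ -0.71591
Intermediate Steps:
J(x) = x + 2*x² (J(x) = x + x*(2*x) = x + 2*x²)
b = 7/2 (b = 5/2 - ½*(-2) = 5/2 + 1 = 7/2 ≈ 3.5000)
W = -21 (W = (7/2)*(-6) = -21)
R(z, M) = -¾ + 2*M*(M + z) (R(z, M) = -¾ + (M + M)*(z + M) = -¾ + (2*M)*(M + z) = -¾ + 2*M*(M + z))
R(W, 184)/(-83786) = (-¾ + 2*184² + 2*184*(-21))/(-83786) = (-¾ + 2*33856 - 7728)*(-1/83786) = (-¾ + 67712 - 7728)*(-1/83786) = (239933/4)*(-1/83786) = -239933/335144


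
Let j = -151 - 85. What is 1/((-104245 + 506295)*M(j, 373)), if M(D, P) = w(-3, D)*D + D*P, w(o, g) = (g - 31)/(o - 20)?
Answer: -23/839342094800 ≈ -2.7402e-11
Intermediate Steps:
j = -236
w(o, g) = (-31 + g)/(-20 + o)
M(D, P) = D*P + D*(31/23 - D/23) (M(D, P) = ((-31 + D)/(-20 - 3))*D + D*P = ((-31 + D)/(-23))*D + D*P = (-(-31 + D)/23)*D + D*P = (31/23 - D/23)*D + D*P = D*(31/23 - D/23) + D*P = D*P + D*(31/23 - D/23))
1/((-104245 + 506295)*M(j, 373)) = 1/((-104245 + 506295)*(((1/23)*(-236)*(31 - 1*(-236) + 23*373)))) = 1/(402050*(((1/23)*(-236)*(31 + 236 + 8579)))) = 1/(402050*(((1/23)*(-236)*8846))) = 1/(402050*(-2087656/23)) = (1/402050)*(-23/2087656) = -23/839342094800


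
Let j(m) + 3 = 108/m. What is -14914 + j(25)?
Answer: -372817/25 ≈ -14913.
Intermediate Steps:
j(m) = -3 + 108/m
-14914 + j(25) = -14914 + (-3 + 108/25) = -14914 + 33/25 = -372817/25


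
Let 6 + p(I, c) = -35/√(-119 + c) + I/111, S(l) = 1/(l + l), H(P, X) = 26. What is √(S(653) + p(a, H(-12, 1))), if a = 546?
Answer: √(-21817564062534 + 7600476051420*I*√93)/4493946 ≈ 1.1633 + 1.56*I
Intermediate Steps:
S(l) = 1/(2*l)
p(I, c) = -6 - 35/√(-119 + c) + I/111 (p(I, c) = -6 + (-35/√(-119 + c) + I/111) = -6 - 35/√(-119 + c) + I/111)
√(S(653) + p(a, H(-12, 1))) = √((½)/653 + (-6 - 35/√(-119 + 26) + (1/111)*546)) = √((½)*(1/653) + (-6 - (-35)*I*√93/93 + 182/37)) = √(1/1306 + (-6 - (-35)*I*√93/93 + 182/37)) = √(1/1306 + (-6 + 35*I*√93/93 + 182/37)) = √(1/1306 + (-40/37 + 35*I*√93/93)) = √(-52203/48322 + 35*I*√93/93)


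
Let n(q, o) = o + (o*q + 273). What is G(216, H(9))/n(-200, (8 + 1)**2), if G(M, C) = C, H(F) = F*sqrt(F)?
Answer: -9/5282 ≈ -0.0017039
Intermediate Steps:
H(F) = F**(3/2)
n(q, o) = 273 + o + o*q (n(q, o) = o + (273 + o*q) = 273 + o + o*q)
G(216, H(9))/n(-200, (8 + 1)**2) = 9**(3/2)/(273 + (8 + 1)**2 + (8 + 1)**2*(-200)) = 27/(273 + 9**2 + 9**2*(-200)) = 27/(273 + 81 + 81*(-200)) = 27/(273 + 81 - 16200) = 27/(-15846) = 27*(-1/15846) = -9/5282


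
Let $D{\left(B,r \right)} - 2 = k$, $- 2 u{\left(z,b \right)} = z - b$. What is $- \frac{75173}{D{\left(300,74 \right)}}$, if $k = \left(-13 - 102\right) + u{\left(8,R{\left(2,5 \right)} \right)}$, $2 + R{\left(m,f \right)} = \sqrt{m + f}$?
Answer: $\frac{35481656}{55689} + \frac{150346 \sqrt{7}}{55689} \approx 644.28$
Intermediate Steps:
$R{\left(m,f \right)} = -2 + \sqrt{f + m}$ ($R{\left(m,f \right)} = -2 + \sqrt{m + f} = -2 + \sqrt{f + m}$)
$u{\left(z,b \right)} = \frac{b}{2} - \frac{z}{2}$ ($u{\left(z,b \right)} = - \frac{z - b}{2} = \frac{b}{2} - \frac{z}{2}$)
$k = -120 + \frac{\sqrt{7}}{2}$ ($k = \left(-13 - 102\right) + \left(\frac{-2 + \sqrt{5 + 2}}{2} - 4\right) = -115 - \left(4 - \frac{-2 + \sqrt{7}}{2}\right) = -115 - \left(5 - \frac{\sqrt{7}}{2}\right) = -120 + \frac{\sqrt{7}}{2} \approx -118.68$)
$D{\left(B,r \right)} = -118 + \frac{\sqrt{7}}{2}$ ($D{\left(B,r \right)} = 2 - \left(120 - \frac{\sqrt{7}}{2}\right) = -118 + \frac{\sqrt{7}}{2}$)
$- \frac{75173}{D{\left(300,74 \right)}} = - \frac{75173}{-118 + \frac{\sqrt{7}}{2}}$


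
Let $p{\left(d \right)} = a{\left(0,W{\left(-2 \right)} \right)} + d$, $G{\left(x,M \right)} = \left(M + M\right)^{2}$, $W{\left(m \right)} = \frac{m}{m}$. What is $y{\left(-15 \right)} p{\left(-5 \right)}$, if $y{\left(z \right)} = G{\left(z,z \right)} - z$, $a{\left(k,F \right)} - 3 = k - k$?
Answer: $-1830$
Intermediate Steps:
$W{\left(m \right)} = 1$
$G{\left(x,M \right)} = 4 M^{2}$ ($G{\left(x,M \right)} = \left(2 M\right)^{2} = 4 M^{2}$)
$a{\left(k,F \right)} = 3$ ($a{\left(k,F \right)} = 3 + \left(k - k\right) = 3 + 0 = 3$)
$y{\left(z \right)} = - z + 4 z^{2}$ ($y{\left(z \right)} = 4 z^{2} - z = - z + 4 z^{2}$)
$p{\left(d \right)} = 3 + d$
$y{\left(-15 \right)} p{\left(-5 \right)} = - 15 \left(-1 + 4 \left(-15\right)\right) \left(3 - 5\right) = - 15 \left(-1 - 60\right) \left(-2\right) = \left(-15\right) \left(-61\right) \left(-2\right) = 915 \left(-2\right) = -1830$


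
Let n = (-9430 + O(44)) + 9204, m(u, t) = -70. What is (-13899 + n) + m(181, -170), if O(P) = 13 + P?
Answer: -14138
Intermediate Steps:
n = -169 (n = (-9430 + (13 + 44)) + 9204 = (-9430 + 57) + 9204 = -9373 + 9204 = -169)
(-13899 + n) + m(181, -170) = (-13899 - 169) - 70 = -14068 - 70 = -14138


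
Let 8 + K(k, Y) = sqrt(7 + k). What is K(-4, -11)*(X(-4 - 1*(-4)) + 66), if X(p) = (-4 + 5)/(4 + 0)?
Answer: -530 + 265*sqrt(3)/4 ≈ -415.25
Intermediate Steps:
X(p) = 1/4
K(k, Y) = -8 + sqrt(7 + k)
K(-4, -11)*(X(-4 - 1*(-4)) + 66) = (-8 + sqrt(7 - 4))*(1/4 + 66) = (-8 + sqrt(3))*(265/4) = -530 + 265*sqrt(3)/4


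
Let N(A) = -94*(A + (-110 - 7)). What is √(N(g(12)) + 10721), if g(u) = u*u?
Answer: 7*√167 ≈ 90.460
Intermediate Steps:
g(u) = u²
N(A) = 10998 - 94*A (N(A) = -94*(A - 117) = -94*(-117 + A) = 10998 - 94*A)
√(N(g(12)) + 10721) = √((10998 - 94*12²) + 10721) = √((10998 - 94*144) + 10721) = √((10998 - 13536) + 10721) = √(-2538 + 10721) = √8183 = 7*√167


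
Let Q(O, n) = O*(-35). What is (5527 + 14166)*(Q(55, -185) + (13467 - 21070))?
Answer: -187634904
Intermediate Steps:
Q(O, n) = -35*O
(5527 + 14166)*(Q(55, -185) + (13467 - 21070)) = (5527 + 14166)*(-35*55 + (13467 - 21070)) = 19693*(-1925 - 7603) = 19693*(-9528) = -187634904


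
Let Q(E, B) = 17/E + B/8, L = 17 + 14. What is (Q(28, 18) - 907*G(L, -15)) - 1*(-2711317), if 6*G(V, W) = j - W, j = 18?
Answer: 37888639/14 ≈ 2.7063e+6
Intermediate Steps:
L = 31
G(V, W) = 3 - W/6 (G(V, W) = (18 - W)/6 = 3 - W/6)
Q(E, B) = 17/E + B/8 (Q(E, B) = 17/E + B*(⅛) = 17/E + B/8)
(Q(28, 18) - 907*G(L, -15)) - 1*(-2711317) = ((17/28 + (⅛)*18) - 907*(3 - ⅙*(-15))) - 1*(-2711317) = ((17*(1/28) + 9/4) - 907*(3 + 5/2)) + 2711317 = ((17/28 + 9/4) - 907*11/2) + 2711317 = (20/7 - 9977/2) + 2711317 = -69799/14 + 2711317 = 37888639/14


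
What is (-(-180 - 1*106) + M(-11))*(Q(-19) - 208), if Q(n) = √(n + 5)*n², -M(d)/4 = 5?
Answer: -55328 + 96026*I*√14 ≈ -55328.0 + 3.593e+5*I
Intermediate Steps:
M(d) = -20 (M(d) = -4*5 = -20)
Q(n) = n²*√(5 + n) (Q(n) = √(5 + n)*n² = n²*√(5 + n))
(-(-180 - 1*106) + M(-11))*(Q(-19) - 208) = (-(-180 - 1*106) - 20)*((-19)²*√(5 - 19) - 208) = (-(-180 - 106) - 20)*(361*√(-14) - 208) = (-1*(-286) - 20)*(361*(I*√14) - 208) = (286 - 20)*(361*I*√14 - 208) = 266*(-208 + 361*I*√14) = -55328 + 96026*I*√14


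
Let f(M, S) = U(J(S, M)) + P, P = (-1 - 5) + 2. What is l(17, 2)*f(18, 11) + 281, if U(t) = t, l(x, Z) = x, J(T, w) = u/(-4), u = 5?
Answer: 767/4 ≈ 191.75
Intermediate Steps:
J(T, w) = -5/4 (J(T, w) = 5/(-4) = 5*(-¼) = -5/4)
P = -4 (P = -6 + 2 = -4)
f(M, S) = -21/4 (f(M, S) = -5/4 - 4 = -21/4)
l(17, 2)*f(18, 11) + 281 = 17*(-21/4) + 281 = -357/4 + 281 = 767/4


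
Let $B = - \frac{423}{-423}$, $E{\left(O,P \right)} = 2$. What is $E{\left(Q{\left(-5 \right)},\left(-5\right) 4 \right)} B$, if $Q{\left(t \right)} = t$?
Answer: $2$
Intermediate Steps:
$B = 1$ ($B = \left(-423\right) \left(- \frac{1}{423}\right) = 1$)
$E{\left(Q{\left(-5 \right)},\left(-5\right) 4 \right)} B = 2 \cdot 1 = 2$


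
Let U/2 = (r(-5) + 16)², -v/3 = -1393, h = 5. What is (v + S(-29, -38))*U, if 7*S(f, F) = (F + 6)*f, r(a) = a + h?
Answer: 15452672/7 ≈ 2.2075e+6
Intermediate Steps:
v = 4179 (v = -3*(-1393) = 4179)
r(a) = 5 + a (r(a) = a + 5 = 5 + a)
U = 512 (U = 2*((5 - 5) + 16)² = 2*(0 + 16)² = 2*16² = 2*256 = 512)
S(f, F) = f*(6 + F)/7 (S(f, F) = ((F + 6)*f)/7 = ((6 + F)*f)/7 = (f*(6 + F))/7 = f*(6 + F)/7)
(v + S(-29, -38))*U = (4179 + (⅐)*(-29)*(6 - 38))*512 = (4179 + (⅐)*(-29)*(-32))*512 = (4179 + 928/7)*512 = (30181/7)*512 = 15452672/7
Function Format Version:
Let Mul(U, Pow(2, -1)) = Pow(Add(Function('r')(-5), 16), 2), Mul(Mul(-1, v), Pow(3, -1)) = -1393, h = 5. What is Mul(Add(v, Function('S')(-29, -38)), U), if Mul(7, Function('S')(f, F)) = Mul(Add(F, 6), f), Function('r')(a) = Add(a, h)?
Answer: Rational(15452672, 7) ≈ 2.2075e+6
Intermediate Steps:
v = 4179 (v = Mul(-3, -1393) = 4179)
Function('r')(a) = Add(5, a) (Function('r')(a) = Add(a, 5) = Add(5, a))
U = 512 (U = Mul(2, Pow(Add(Add(5, -5), 16), 2)) = Mul(2, Pow(Add(0, 16), 2)) = Mul(2, Pow(16, 2)) = Mul(2, 256) = 512)
Function('S')(f, F) = Mul(Rational(1, 7), f, Add(6, F)) (Function('S')(f, F) = Mul(Rational(1, 7), Mul(Add(F, 6), f)) = Mul(Rational(1, 7), Mul(Add(6, F), f)) = Mul(Rational(1, 7), Mul(f, Add(6, F))) = Mul(Rational(1, 7), f, Add(6, F)))
Mul(Add(v, Function('S')(-29, -38)), U) = Mul(Add(4179, Mul(Rational(1, 7), -29, Add(6, -38))), 512) = Mul(Add(4179, Mul(Rational(1, 7), -29, -32)), 512) = Mul(Add(4179, Rational(928, 7)), 512) = Mul(Rational(30181, 7), 512) = Rational(15452672, 7)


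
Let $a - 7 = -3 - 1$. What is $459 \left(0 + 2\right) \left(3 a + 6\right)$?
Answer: $13770$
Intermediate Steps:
$a = 3$ ($a = 7 - 4 = 3$)
$459 \left(0 + 2\right) \left(3 a + 6\right) = 459 \left(0 + 2\right) \left(3 \cdot 3 + 6\right) = 459 \cdot 2 \left(9 + 6\right) = 459 \cdot 2 \cdot 15 = 459 \cdot 30 = 13770$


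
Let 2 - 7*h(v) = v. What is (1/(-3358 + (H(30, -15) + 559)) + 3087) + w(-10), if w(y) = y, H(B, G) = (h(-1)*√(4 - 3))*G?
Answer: 60426119/19638 ≈ 3077.0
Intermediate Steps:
h(v) = 2/7 - v/7
H(B, G) = 3*G/7 (H(B, G) = ((2/7 - ⅐*(-1))*√(4 - 3))*G = ((2/7 + ⅐)*√1)*G = ((3/7)*1)*G = 3*G/7)
(1/(-3358 + (H(30, -15) + 559)) + 3087) + w(-10) = (1/(-3358 + ((3/7)*(-15) + 559)) + 3087) - 10 = (1/(-3358 + (-45/7 + 559)) + 3087) - 10 = (1/(-3358 + 3868/7) + 3087) - 10 = (1/(-19638/7) + 3087) - 10 = (-7/19638 + 3087) - 10 = 60622499/19638 - 10 = 60426119/19638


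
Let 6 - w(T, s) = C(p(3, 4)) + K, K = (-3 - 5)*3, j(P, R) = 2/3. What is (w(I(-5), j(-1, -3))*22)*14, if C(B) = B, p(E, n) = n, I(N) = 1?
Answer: 8008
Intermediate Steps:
j(P, R) = ⅔ (j(P, R) = 2*(⅓) = ⅔)
K = -24 (K = -8*3 = -24)
w(T, s) = 26 (w(T, s) = 6 - (4 - 24) = 6 - 1*(-20) = 6 + 20 = 26)
(w(I(-5), j(-1, -3))*22)*14 = (26*22)*14 = 572*14 = 8008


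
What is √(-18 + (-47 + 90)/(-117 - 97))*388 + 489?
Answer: 489 + 194*I*√833530/107 ≈ 489.0 + 1655.3*I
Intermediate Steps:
√(-18 + (-47 + 90)/(-117 - 97))*388 + 489 = √(-18 + 43/(-214))*388 + 489 = √(-18 + 43*(-1/214))*388 + 489 = √(-18 - 43/214)*388 + 489 = √(-3895/214)*388 + 489 = (I*√833530/214)*388 + 489 = 194*I*√833530/107 + 489 = 489 + 194*I*√833530/107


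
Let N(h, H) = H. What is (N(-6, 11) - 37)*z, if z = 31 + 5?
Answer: -936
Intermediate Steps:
z = 36
(N(-6, 11) - 37)*z = (11 - 37)*36 = -26*36 = -936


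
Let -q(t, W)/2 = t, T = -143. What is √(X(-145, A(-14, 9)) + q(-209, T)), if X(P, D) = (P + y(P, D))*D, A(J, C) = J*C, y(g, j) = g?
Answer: √36958 ≈ 192.24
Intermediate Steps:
q(t, W) = -2*t
A(J, C) = C*J
X(P, D) = 2*D*P (X(P, D) = (P + P)*D = (2*P)*D = 2*D*P)
√(X(-145, A(-14, 9)) + q(-209, T)) = √(2*(9*(-14))*(-145) - 2*(-209)) = √(2*(-126)*(-145) + 418) = √(36540 + 418) = √36958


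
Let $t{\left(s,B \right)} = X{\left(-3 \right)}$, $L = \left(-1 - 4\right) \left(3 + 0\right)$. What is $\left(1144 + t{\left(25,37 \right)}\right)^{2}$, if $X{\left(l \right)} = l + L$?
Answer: $1267876$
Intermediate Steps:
$L = -15$ ($L = \left(-5\right) 3 = -15$)
$X{\left(l \right)} = -15 + l$ ($X{\left(l \right)} = l - 15 = -15 + l$)
$t{\left(s,B \right)} = -18$ ($t{\left(s,B \right)} = -15 - 3 = -18$)
$\left(1144 + t{\left(25,37 \right)}\right)^{2} = \left(1144 - 18\right)^{2} = 1126^{2} = 1267876$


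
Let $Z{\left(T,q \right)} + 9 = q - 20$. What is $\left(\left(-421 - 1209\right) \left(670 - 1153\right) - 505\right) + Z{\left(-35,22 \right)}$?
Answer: $786778$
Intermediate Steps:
$Z{\left(T,q \right)} = -29 + q$ ($Z{\left(T,q \right)} = -9 + \left(q - 20\right) = -9 + \left(-20 + q\right) = -29 + q$)
$\left(\left(-421 - 1209\right) \left(670 - 1153\right) - 505\right) + Z{\left(-35,22 \right)} = \left(\left(-421 - 1209\right) \left(670 - 1153\right) - 505\right) + \left(-29 + 22\right) = \left(\left(-1630\right) \left(-483\right) - 505\right) - 7 = \left(787290 - 505\right) - 7 = 786785 - 7 = 786778$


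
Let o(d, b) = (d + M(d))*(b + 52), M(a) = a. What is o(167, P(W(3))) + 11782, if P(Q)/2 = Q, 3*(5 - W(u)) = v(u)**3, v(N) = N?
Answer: 26478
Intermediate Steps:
W(u) = 5 - u**3/3
P(Q) = 2*Q
o(d, b) = 2*d*(52 + b) (o(d, b) = (d + d)*(b + 52) = (2*d)*(52 + b) = 2*d*(52 + b))
o(167, P(W(3))) + 11782 = 2*167*(52 + 2*(5 - 1/3*3**3)) + 11782 = 2*167*(52 + 2*(5 - 1/3*27)) + 11782 = 2*167*(52 + 2*(5 - 9)) + 11782 = 2*167*(52 + 2*(-4)) + 11782 = 2*167*(52 - 8) + 11782 = 2*167*44 + 11782 = 14696 + 11782 = 26478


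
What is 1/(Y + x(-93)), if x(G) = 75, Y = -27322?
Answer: -1/27247 ≈ -3.6701e-5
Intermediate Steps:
1/(Y + x(-93)) = 1/(-27322 + 75) = 1/(-27247) = -1/27247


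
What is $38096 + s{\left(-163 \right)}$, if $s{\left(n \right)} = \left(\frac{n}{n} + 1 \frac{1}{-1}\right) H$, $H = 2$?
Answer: $38096$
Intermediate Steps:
$s{\left(n \right)} = 0$ ($s{\left(n \right)} = \left(\frac{n}{n} + 1 \frac{1}{-1}\right) 2 = \left(1 + 1 \left(-1\right)\right) 2 = \left(1 - 1\right) 2 = 0 \cdot 2 = 0$)
$38096 + s{\left(-163 \right)} = 38096 + 0 = 38096$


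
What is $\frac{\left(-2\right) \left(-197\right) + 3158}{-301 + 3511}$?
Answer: $\frac{592}{535} \approx 1.1065$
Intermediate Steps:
$\frac{\left(-2\right) \left(-197\right) + 3158}{-301 + 3511} = \frac{394 + 3158}{3210} = 3552 \cdot \frac{1}{3210} = \frac{592}{535}$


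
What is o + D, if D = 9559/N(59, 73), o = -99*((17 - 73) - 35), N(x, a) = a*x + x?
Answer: 39342853/4366 ≈ 9011.2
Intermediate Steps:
N(x, a) = x + a*x
o = 9009 (o = -99*(-56 - 35) = -99*(-91) = 9009)
D = 9559/4366 (D = 9559/((59*(1 + 73))) = 9559/((59*74)) = 9559/4366 ≈ 2.1894)
o + D = 9009 + 9559/4366 = 39342853/4366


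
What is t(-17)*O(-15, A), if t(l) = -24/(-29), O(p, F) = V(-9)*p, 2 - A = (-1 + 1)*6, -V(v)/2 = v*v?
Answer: 58320/29 ≈ 2011.0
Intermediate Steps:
V(v) = -2*v² (V(v) = -2*v*v = -2*v²)
A = 2 (A = 2 - (-1 + 1)*6 = 2 - 0*6 = 2 - 1*0 = 2 + 0 = 2)
O(p, F) = -162*p (O(p, F) = (-2*(-9)²)*p = (-2*81)*p = -162*p)
t(l) = 24/29 (t(l) = -24*(-1/29) = 24/29)
t(-17)*O(-15, A) = 24*(-162*(-15))/29 = (24/29)*2430 = 58320/29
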